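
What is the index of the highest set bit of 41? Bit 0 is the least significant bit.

41 = 101001
The topmost 1 is at position 5 (since 2^5 = 32 ≤ 41 < 64).

5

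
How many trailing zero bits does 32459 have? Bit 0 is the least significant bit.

32459 = 111111011001011
Trailing zeros: 0, so the lowest set bit is bit 0 (value 1).

0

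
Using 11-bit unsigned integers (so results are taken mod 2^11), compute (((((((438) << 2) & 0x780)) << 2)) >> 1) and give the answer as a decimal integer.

438 = 00110110110
→ << 2 (mod 2^11) → 11011011000 = 1752
0x780 = 11110000000
→ & → 11010000000 = 1664
→ << 2 (mod 2^11) → 01000000000 = 512
→ >> 1 → 00100000000 = 256

256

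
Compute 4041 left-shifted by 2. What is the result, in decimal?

4041 = 00111111001001
shift left by 2 → 11111100100100 = 16164
(equivalently, 4041 × 2^2 = 4041 × 4)

16164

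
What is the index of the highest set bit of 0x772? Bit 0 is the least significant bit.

10

0x772 = 11101110010
The topmost 1 is at position 10 (since 2^10 = 1024 ≤ 1906 < 2048).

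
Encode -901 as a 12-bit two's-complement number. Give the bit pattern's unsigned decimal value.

3195

901 in 12 bits: 001110000101
Invert: 110001111010
Add 1:  110001111011 = 3195
(Check: 2^12 - 901 = 4096 - 901 = 3195.)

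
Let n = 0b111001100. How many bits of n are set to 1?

n = 111001100
Count the 1s: 1 + 1 + 1 + 1 + 1 = 5

5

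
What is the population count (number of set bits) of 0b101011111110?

n = 101011111110
Count the 1s: 1 + 1 + 1 + 1 + 1 + 1 + 1 + 1 + 1 = 9

9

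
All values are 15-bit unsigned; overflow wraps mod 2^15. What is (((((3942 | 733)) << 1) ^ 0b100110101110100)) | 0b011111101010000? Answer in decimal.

32730

3942 = 000111101100110
733 = 000001011011101
→ | → 000111111111111 = 4095
→ << 1 (mod 2^15) → 001111111111110 = 8190
0b100110101110100 = 100110101110100
→ ^ → 101001010001010 = 21130
0b011111101010000 = 011111101010000
→ | → 111111111011010 = 32730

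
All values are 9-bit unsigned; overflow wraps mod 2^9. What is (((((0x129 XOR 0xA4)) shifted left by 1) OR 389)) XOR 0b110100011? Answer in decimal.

0x129 = 100101001
0xA4 = 010100100
→ XOR → 110001101 = 397
→ shifted left by 1 (mod 2^9) → 100011010 = 282
389 = 110000101
→ OR → 110011111 = 415
0b110100011 = 110100011
→ XOR → 000111100 = 60

60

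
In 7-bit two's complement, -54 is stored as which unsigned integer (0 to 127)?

74

54 in 7 bits: 0110110
Invert: 1001001
Add 1:  1001010 = 74
(Check: 2^7 - 54 = 128 - 54 = 74.)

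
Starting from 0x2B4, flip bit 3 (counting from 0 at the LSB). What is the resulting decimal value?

700

x = 1010110100
bit 3 is currently 0; toggle it via x ^ (1 << 3) = x ^ 8
→ 1010111100 = 700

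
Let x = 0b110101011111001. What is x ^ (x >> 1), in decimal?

24453

x = 110101011111001 = 27385
x>>1 = 011010101111100
XOR  = 101111110000101 = 24453
(x ^ (x >> 1) gives the standard binary-reflected Gray code of x.)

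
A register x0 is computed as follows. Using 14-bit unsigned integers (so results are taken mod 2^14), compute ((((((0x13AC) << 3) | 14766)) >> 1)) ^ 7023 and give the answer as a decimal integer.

1432

0x13AC = 01001110101100
→ << 3 (mod 2^14) → 01110101100000 = 7520
14766 = 11100110101110
→ | → 11110111101110 = 15854
→ >> 1 → 01111011110111 = 7927
7023 = 01101101101111
→ ^ → 00010110011000 = 1432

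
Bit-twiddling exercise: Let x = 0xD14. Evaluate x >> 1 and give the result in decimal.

0xD14 = 110100010100
shift right by 1 → 011010001010 = 1674
(equivalently, floor(3348 / 2))

1674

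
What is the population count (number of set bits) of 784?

3

784 = 1100010000
Count the 1s: 1 + 1 + 1 = 3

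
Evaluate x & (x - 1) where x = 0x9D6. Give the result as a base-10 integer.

2516

x = 100111010110 = 2518
x - 1 = 100111010101
AND   = 100111010100 = 2516
(x & (x - 1) clears the lowest set bit of x.)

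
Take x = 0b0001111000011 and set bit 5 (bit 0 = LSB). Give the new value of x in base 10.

995

x = 0001111000011
bit 5 is currently 0; set it via x | (1 << 5) = x | 32
→ 0001111100011 = 995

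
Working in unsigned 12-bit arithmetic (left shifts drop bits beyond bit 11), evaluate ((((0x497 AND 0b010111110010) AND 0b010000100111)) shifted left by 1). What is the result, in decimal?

2052

0x497 = 010010010111
0b010111110010 = 010111110010
→ AND → 010010010010 = 1170
0b010000100111 = 010000100111
→ AND → 010000000010 = 1026
→ shifted left by 1 (mod 2^12) → 100000000100 = 2052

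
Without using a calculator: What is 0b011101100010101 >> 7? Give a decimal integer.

118

x = 11101100010101
shift right by 7 → 00000001110110 = 118
(equivalently, floor(15125 / 128))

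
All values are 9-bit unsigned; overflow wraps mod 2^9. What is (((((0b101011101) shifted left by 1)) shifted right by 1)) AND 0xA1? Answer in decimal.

1

0b101011101 = 101011101
→ shifted left by 1 (mod 2^9) → 010111010 = 186
→ shifted right by 1 → 001011101 = 93
0xA1 = 010100001
→ AND → 000000001 = 1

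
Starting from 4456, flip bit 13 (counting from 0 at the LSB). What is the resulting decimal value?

x = 01000101101000
bit 13 is currently 0; toggle it via x ^ (1 << 13) = x ^ 8192
→ 11000101101000 = 12648

12648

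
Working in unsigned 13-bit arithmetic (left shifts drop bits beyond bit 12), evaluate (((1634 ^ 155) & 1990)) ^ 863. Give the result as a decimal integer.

1634 = 0011001100010
155 = 0000010011011
→ ^ → 0011011111001 = 1785
1990 = 0011111000110
→ & → 0011011000000 = 1728
863 = 0001101011111
→ ^ → 0010110011111 = 1439

1439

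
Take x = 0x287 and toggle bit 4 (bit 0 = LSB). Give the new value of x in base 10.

663

x = 01010000111
bit 4 is currently 0; toggle it via x ^ (1 << 4) = x ^ 16
→ 01010010111 = 663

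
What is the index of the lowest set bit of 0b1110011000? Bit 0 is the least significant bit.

0b1110011000 = 1110011000
Trailing zeros: 3, so the lowest set bit is bit 3 (value 8).

3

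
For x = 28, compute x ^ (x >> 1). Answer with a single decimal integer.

18

x = 11100 = 28
x>>1 = 01110
XOR  = 10010 = 18
(x ^ (x >> 1) gives the standard binary-reflected Gray code of x.)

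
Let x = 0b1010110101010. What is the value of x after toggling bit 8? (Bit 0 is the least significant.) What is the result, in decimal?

x = 1010110101010
bit 8 is currently 1; toggle it via x ^ (1 << 8) = x ^ 256
→ 1010010101010 = 5290

5290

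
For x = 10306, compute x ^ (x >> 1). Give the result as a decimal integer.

15459

x = 10100001000010 = 10306
x>>1 = 01010000100001
XOR  = 11110001100011 = 15459
(x ^ (x >> 1) gives the standard binary-reflected Gray code of x.)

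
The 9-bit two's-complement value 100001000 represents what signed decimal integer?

pattern = 100001000 (MSB is 1 ⇒ negative)
Invert: 011110111, add 1 → 011111000 = 248, so the value is -248.
(Equivalently: 264 - 2^9 = 264 - 512 = -248.)

-248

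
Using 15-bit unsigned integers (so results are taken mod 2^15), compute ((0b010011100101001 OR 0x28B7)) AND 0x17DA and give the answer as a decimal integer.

1946

0b010011100101001 = 010011100101001
0x28B7 = 010100010110111
→ OR → 010111110111111 = 12223
0x17DA = 001011111011010
→ AND → 000011110011010 = 1946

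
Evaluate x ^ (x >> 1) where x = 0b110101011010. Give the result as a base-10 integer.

3063

x = 110101011010 = 3418
x>>1 = 011010101101
XOR  = 101111110111 = 3063
(x ^ (x >> 1) gives the standard binary-reflected Gray code of x.)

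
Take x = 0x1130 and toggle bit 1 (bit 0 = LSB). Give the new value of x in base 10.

4402

x = 1000100110000
bit 1 is currently 0; toggle it via x ^ (1 << 1) = x ^ 2
→ 1000100110010 = 4402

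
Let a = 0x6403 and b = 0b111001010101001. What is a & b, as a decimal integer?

24577

0x6403 = 110010000000011
b = 111001010101001
AND → 110000000000001 = 24577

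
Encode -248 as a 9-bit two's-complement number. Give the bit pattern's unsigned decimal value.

248 in 9 bits: 011111000
Invert: 100000111
Add 1:  100001000 = 264
(Check: 2^9 - 248 = 512 - 248 = 264.)

264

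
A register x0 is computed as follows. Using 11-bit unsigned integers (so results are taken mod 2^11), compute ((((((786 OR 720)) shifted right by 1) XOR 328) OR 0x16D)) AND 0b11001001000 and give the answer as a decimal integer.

786 = 01100010010
720 = 01011010000
→ OR → 01111010010 = 978
→ shifted right by 1 → 00111101001 = 489
328 = 00101001000
→ XOR → 00010100001 = 161
0x16D = 00101101101
→ OR → 00111101101 = 493
0b11001001000 = 11001001000
→ AND → 00001001000 = 72

72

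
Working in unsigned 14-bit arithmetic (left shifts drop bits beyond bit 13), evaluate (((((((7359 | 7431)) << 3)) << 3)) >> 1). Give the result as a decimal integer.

6112

7359 = 01110010111111
7431 = 01110100000111
→ | → 01110110111111 = 7615
→ << 3 (mod 2^14) → 10110111111000 = 11768
→ << 3 (mod 2^14) → 10111111000000 = 12224
→ >> 1 → 01011111100000 = 6112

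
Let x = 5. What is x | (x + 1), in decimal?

x = 101 = 5
x + 1 = 110
OR    = 111 = 7
(x | (x + 1) sets the lowest cleared bit.)

7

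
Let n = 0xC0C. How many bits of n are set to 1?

4

0xC0C = 110000001100
Count the 1s: 1 + 1 + 1 + 1 = 4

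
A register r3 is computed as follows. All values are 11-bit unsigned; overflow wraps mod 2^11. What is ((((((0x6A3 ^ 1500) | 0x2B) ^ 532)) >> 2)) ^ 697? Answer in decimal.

0x6A3 = 11010100011
1500 = 10111011100
→ ^ → 01101111111 = 895
0x2B = 00000101011
→ | → 01101111111 = 895
532 = 01000010100
→ ^ → 00101101011 = 363
→ >> 2 → 00001011010 = 90
697 = 01010111001
→ ^ → 01011100011 = 739

739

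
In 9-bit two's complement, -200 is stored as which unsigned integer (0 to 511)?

312

200 in 9 bits: 011001000
Invert: 100110111
Add 1:  100111000 = 312
(Check: 2^9 - 200 = 512 - 200 = 312.)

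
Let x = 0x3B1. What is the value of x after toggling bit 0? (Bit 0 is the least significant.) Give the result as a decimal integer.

944

x = 001110110001
bit 0 is currently 1; toggle it via x ^ (1 << 0) = x ^ 1
→ 001110110000 = 944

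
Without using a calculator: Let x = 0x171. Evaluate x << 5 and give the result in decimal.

0x171 = 00000101110001
shift left by 5 → 10111000100000 = 11808
(equivalently, 369 × 2^5 = 369 × 32)

11808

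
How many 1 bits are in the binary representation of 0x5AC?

6

0x5AC = 10110101100
Count the 1s: 1 + 1 + 1 + 1 + 1 + 1 = 6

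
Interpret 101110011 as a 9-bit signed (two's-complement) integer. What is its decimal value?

pattern = 101110011 (MSB is 1 ⇒ negative)
Invert: 010001100, add 1 → 010001101 = 141, so the value is -141.
(Equivalently: 371 - 2^9 = 371 - 512 = -141.)

-141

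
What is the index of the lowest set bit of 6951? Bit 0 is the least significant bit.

6951 = 1101100100111
Trailing zeros: 0, so the lowest set bit is bit 0 (value 1).

0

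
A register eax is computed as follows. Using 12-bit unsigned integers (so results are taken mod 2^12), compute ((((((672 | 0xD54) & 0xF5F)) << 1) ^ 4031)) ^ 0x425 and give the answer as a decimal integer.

672 = 001010100000
0xD54 = 110101010100
→ | → 111111110100 = 4084
0xF5F = 111101011111
→ & → 111101010100 = 3924
→ << 1 (mod 2^12) → 111010101000 = 3752
4031 = 111110111111
→ ^ → 000100010111 = 279
0x425 = 010000100101
→ ^ → 010100110010 = 1330

1330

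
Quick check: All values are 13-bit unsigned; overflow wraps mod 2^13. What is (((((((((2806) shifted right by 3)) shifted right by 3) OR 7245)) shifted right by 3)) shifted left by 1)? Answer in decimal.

1818

2806 = 0101011110110
→ shifted right by 3 → 0000101011110 = 350
→ shifted right by 3 → 0000000101011 = 43
7245 = 1110001001101
→ OR → 1110001101111 = 7279
→ shifted right by 3 → 0001110001101 = 909
→ shifted left by 1 (mod 2^13) → 0011100011010 = 1818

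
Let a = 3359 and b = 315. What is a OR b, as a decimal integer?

3359 = 110100011111
315 = 000100111011
 OR → 110100111111 = 3391

3391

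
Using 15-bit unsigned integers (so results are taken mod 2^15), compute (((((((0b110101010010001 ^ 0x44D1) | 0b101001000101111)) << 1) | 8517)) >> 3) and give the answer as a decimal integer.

4027

0b110101010010001 = 110101010010001
0x44D1 = 100010011010001
→ ^ → 010111001000000 = 11840
0b101001000101111 = 101001000101111
→ | → 111111001101111 = 32367
→ << 1 (mod 2^15) → 111110011011110 = 31966
8517 = 010000101000101
→ | → 111110111011111 = 32223
→ >> 3 → 000111110111011 = 4027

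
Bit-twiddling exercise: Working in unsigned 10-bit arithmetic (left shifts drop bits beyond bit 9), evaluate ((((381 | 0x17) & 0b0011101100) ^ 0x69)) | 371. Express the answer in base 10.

381 = 0101111101
0x17 = 0000010111
→ | → 0101111111 = 383
0b0011101100 = 0011101100
→ & → 0001101100 = 108
0x69 = 0001101001
→ ^ → 0000000101 = 5
371 = 0101110011
→ | → 0101110111 = 375

375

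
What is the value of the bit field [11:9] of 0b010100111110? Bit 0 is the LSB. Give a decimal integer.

2

v = 010100111110
Shift right by 9: 010
Mask low 3 bits: 010 = 2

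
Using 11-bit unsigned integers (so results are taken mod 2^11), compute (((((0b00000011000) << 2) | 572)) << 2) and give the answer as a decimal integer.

496

0b00000011000 = 00000011000
→ << 2 (mod 2^11) → 00001100000 = 96
572 = 01000111100
→ | → 01001111100 = 636
→ << 2 (mod 2^11) → 00111110000 = 496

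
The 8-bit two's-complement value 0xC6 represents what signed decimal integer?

pattern = 11000110 (MSB is 1 ⇒ negative)
Invert: 00111001, add 1 → 00111010 = 58, so the value is -58.
(Equivalently: 198 - 2^8 = 198 - 256 = -58.)

-58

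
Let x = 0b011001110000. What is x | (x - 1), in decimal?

x = 11001110000 = 1648
x - 1 = 11001101111
OR    = 11001111111 = 1663
(x | (x - 1) sets all bits below the lowest set bit.)

1663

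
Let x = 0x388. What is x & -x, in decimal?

x = 1110001000 = 904
-x (two's complement) = …0001111000
AND   = 0000001000 = 8
(x & -x isolates the lowest set bit of x.)

8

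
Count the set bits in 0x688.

4

0x688 = 11010001000
Count the 1s: 1 + 1 + 1 + 1 = 4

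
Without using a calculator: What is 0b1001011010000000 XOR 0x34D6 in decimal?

a = 1001011010000000
0x34D6 = 0011010011010110
XOR → 1010001001010110 = 41558

41558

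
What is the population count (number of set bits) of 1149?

1149 = 10001111101
Count the 1s: 1 + 1 + 1 + 1 + 1 + 1 + 1 = 7

7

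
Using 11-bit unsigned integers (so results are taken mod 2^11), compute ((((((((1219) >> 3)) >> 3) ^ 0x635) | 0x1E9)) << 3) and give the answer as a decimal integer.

1219 = 10011000011
→ >> 3 → 00010011000 = 152
→ >> 3 → 00000010011 = 19
0x635 = 11000110101
→ ^ → 11000100110 = 1574
0x1E9 = 00111101001
→ | → 11111101111 = 2031
→ << 3 (mod 2^11) → 11101111000 = 1912

1912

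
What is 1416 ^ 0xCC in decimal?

1416 = 10110001000
0xCC = 00011001100
XOR → 10101000100 = 1348

1348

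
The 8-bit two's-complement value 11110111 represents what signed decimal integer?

pattern = 11110111 (MSB is 1 ⇒ negative)
Invert: 00001000, add 1 → 00001001 = 9, so the value is -9.
(Equivalently: 247 - 2^8 = 247 - 256 = -9.)

-9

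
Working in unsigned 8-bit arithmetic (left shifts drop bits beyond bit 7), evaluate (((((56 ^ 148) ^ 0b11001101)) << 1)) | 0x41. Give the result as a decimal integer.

56 = 00111000
148 = 10010100
→ ^ → 10101100 = 172
0b11001101 = 11001101
→ ^ → 01100001 = 97
→ << 1 (mod 2^8) → 11000010 = 194
0x41 = 01000001
→ | → 11000011 = 195

195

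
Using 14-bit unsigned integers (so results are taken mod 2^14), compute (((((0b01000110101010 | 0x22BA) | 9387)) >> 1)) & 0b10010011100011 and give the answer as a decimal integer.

0b01000110101010 = 01000110101010
0x22BA = 10001010111010
→ | → 11001110111010 = 13242
9387 = 10010010101011
→ | → 11011110111011 = 14267
→ >> 1 → 01101111011101 = 7133
0b10010011100011 = 10010011100011
→ & → 00000011000001 = 193

193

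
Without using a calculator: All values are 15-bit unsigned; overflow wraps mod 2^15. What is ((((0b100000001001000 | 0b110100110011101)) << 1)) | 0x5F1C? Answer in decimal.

0b100000001001000 = 100000001001000
0b110100110011101 = 110100110011101
→ | → 110100111011101 = 27101
→ << 1 (mod 2^15) → 101001110111010 = 21434
0x5F1C = 101111100011100
→ | → 101111110111110 = 24510

24510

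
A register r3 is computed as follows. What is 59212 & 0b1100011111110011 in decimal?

59212 = 1110011101001100
b = 1100011111110011
AND → 1100011101000000 = 51008

51008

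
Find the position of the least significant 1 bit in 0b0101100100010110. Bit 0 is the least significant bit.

0b0101100100010110 = 101100100010110
Trailing zeros: 1, so the lowest set bit is bit 1 (value 2).

1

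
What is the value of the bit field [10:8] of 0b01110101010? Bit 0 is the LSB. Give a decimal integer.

v = 01110101010
Shift right by 8: 011
Mask low 3 bits: 011 = 3

3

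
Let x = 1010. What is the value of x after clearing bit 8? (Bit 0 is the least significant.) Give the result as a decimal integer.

754

x = 1111110010
bit 8 is currently 1; clear it via x & ~(1 << 8) = x & ~256
→ 1011110010 = 754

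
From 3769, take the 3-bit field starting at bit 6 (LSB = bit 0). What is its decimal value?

v = 0111010111001
Shift right by 6: 0111010
Mask low 3 bits: 010 = 2

2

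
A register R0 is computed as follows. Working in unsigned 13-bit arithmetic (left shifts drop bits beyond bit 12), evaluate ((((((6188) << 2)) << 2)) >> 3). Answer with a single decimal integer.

6188 = 1100000101100
→ << 2 (mod 2^13) → 0000010110000 = 176
→ << 2 (mod 2^13) → 0001011000000 = 704
→ >> 3 → 0000001011000 = 88

88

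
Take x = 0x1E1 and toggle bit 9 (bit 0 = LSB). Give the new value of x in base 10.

x = 0000111100001
bit 9 is currently 0; toggle it via x ^ (1 << 9) = x ^ 512
→ 0001111100001 = 993

993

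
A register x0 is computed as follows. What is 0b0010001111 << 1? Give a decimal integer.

286

x = 010001111
shift left by 1 → 100011110 = 286
(equivalently, 143 × 2^1 = 143 × 2)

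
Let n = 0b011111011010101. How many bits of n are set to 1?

n = 11111011010101
Count the 1s: 1 + 1 + 1 + 1 + 1 + 1 + 1 + 1 + 1 + 1 = 10

10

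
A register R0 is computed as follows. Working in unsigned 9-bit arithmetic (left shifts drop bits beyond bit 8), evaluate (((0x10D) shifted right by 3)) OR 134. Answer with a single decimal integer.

167

0x10D = 100001101
→ shifted right by 3 → 000100001 = 33
134 = 010000110
→ OR → 010100111 = 167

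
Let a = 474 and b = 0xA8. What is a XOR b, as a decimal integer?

474 = 111011010
0xA8 = 010101000
XOR → 101110010 = 370

370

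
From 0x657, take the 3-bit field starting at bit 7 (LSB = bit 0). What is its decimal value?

4

v = 0011001010111
Shift right by 7: 001100
Mask low 3 bits: 100 = 4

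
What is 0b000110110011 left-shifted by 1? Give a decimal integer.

870

x = 0110110011
shift left by 1 → 1101100110 = 870
(equivalently, 435 × 2^1 = 435 × 2)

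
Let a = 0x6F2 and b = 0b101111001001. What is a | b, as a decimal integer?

0x6F2 = 011011110010
b = 101111001001
 OR → 111111111011 = 4091

4091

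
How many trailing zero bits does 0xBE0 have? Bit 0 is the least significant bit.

5

0xBE0 = 101111100000
Trailing zeros: 5, so the lowest set bit is bit 5 (value 32).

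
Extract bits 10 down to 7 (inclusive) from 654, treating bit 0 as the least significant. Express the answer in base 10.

5

v = 0001010001110
Shift right by 7: 000101
Mask low 4 bits: 0101 = 5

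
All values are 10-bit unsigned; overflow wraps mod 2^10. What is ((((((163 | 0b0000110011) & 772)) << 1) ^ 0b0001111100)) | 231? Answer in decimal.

255

163 = 0010100011
0b0000110011 = 0000110011
→ | → 0010110011 = 179
772 = 1100000100
→ & → 0000000000 = 0
→ << 1 (mod 2^10) → 0000000000 = 0
0b0001111100 = 0001111100
→ ^ → 0001111100 = 124
231 = 0011100111
→ | → 0011111111 = 255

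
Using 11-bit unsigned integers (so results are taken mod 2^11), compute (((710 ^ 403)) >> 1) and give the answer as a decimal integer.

710 = 01011000110
403 = 00110010011
→ ^ → 01101010101 = 853
→ >> 1 → 00110101010 = 426

426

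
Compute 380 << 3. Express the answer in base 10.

3040

380 = 000101111100
shift left by 3 → 101111100000 = 3040
(equivalently, 380 × 2^3 = 380 × 8)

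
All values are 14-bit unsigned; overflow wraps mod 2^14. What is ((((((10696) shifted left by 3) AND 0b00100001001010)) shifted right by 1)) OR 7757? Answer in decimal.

10696 = 10100111001000
→ shifted left by 3 (mod 2^14) → 00111001000000 = 3648
0b00100001001010 = 00100001001010
→ AND → 00100001000000 = 2112
→ shifted right by 1 → 00010000100000 = 1056
7757 = 01111001001101
→ OR → 01111001101101 = 7789

7789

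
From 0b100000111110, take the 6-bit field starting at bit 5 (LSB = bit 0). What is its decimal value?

v = 100000111110
Shift right by 5: 1000001
Mask low 6 bits: 000001 = 1

1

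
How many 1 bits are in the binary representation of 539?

539 = 1000011011
Count the 1s: 1 + 1 + 1 + 1 + 1 = 5

5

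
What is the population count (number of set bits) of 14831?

14831 = 11100111101111
Count the 1s: 1 + 1 + 1 + 1 + 1 + 1 + 1 + 1 + 1 + 1 + 1 = 11

11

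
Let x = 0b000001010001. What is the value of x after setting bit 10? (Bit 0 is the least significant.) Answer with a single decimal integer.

1105

x = 000001010001
bit 10 is currently 0; set it via x | (1 << 10) = x | 1024
→ 010001010001 = 1105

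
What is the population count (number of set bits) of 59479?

9

59479 = 1110100001010111
Count the 1s: 1 + 1 + 1 + 1 + 1 + 1 + 1 + 1 + 1 = 9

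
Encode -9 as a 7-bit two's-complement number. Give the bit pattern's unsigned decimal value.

119

9 in 7 bits: 0001001
Invert: 1110110
Add 1:  1110111 = 119
(Check: 2^7 - 9 = 128 - 9 = 119.)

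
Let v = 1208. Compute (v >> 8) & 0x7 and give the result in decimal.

4

v = 10010111000
Shift right by 8: 100
Mask low 3 bits: 100 = 4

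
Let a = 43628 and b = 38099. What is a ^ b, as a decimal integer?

16063

43628 = 1010101001101100
38099 = 1001010011010011
XOR → 0011111010111111 = 16063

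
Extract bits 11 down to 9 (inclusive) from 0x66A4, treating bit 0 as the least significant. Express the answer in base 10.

3

v = 110011010100100
Shift right by 9: 110011
Mask low 3 bits: 011 = 3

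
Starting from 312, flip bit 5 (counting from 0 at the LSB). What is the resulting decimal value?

280

x = 00100111000
bit 5 is currently 1; toggle it via x ^ (1 << 5) = x ^ 32
→ 00100011000 = 280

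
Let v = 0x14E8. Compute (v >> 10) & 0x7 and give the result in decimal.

5

v = 01010011101000
Shift right by 10: 0101
Mask low 3 bits: 101 = 5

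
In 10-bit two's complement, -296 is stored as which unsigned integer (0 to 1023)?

296 in 10 bits: 0100101000
Invert: 1011010111
Add 1:  1011011000 = 728
(Check: 2^10 - 296 = 1024 - 296 = 728.)

728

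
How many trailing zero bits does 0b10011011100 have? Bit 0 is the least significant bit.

0b10011011100 = 10011011100
Trailing zeros: 2, so the lowest set bit is bit 2 (value 4).

2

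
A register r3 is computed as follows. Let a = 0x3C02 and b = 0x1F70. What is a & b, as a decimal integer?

0x3C02 = 11110000000010
0x1F70 = 01111101110000
AND → 01110000000000 = 7168

7168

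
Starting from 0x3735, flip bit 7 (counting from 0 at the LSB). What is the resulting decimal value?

x = 011011100110101
bit 7 is currently 0; toggle it via x ^ (1 << 7) = x ^ 128
→ 011011110110101 = 14261

14261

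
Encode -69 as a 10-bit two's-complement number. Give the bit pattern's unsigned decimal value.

69 in 10 bits: 0001000101
Invert: 1110111010
Add 1:  1110111011 = 955
(Check: 2^10 - 69 = 1024 - 69 = 955.)

955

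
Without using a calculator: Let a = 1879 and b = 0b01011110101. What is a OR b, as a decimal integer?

2039

1879 = 11101010111
b = 01011110101
 OR → 11111110111 = 2039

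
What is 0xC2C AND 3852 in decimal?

0xC2C = 110000101100
3852 = 111100001100
AND → 110000001100 = 3084

3084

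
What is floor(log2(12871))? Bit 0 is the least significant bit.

12871 = 11001001000111
The topmost 1 is at position 13 (since 2^13 = 8192 ≤ 12871 < 16384).

13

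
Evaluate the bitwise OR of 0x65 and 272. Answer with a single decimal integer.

0x65 = 001100101
272 = 100010000
 OR → 101110101 = 373

373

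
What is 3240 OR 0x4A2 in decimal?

3240 = 110010101000
0x4A2 = 010010100010
 OR → 110010101010 = 3242

3242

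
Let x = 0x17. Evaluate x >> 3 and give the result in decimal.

2

0x17 = 10111
shift right by 3 → 00010 = 2
(equivalently, floor(23 / 8))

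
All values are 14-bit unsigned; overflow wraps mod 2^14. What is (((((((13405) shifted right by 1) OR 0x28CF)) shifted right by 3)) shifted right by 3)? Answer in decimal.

235

13405 = 11010001011101
→ shifted right by 1 → 01101000101110 = 6702
0x28CF = 10100011001111
→ OR → 11101011101111 = 15087
→ shifted right by 3 → 00011101011101 = 1885
→ shifted right by 3 → 00000011101011 = 235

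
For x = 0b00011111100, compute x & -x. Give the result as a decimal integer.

x = 11111100 = 252
-x (two's complement) = …00000100
AND   = 00000100 = 4
(x & -x isolates the lowest set bit of x.)

4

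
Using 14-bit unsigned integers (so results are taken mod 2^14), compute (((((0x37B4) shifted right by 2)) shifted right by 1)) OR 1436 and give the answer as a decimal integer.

0x37B4 = 11011110110100
→ shifted right by 2 → 00110111101101 = 3565
→ shifted right by 1 → 00011011110110 = 1782
1436 = 00010110011100
→ OR → 00011111111110 = 2046

2046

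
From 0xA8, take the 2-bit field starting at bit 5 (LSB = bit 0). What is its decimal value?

v = 10101000
Shift right by 5: 101
Mask low 2 bits: 01 = 1

1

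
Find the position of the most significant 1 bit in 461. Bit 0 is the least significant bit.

461 = 111001101
The topmost 1 is at position 8 (since 2^8 = 256 ≤ 461 < 512).

8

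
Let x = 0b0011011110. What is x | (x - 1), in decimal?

223

x = 11011110 = 222
x - 1 = 11011101
OR    = 11011111 = 223
(x | (x - 1) sets all bits below the lowest set bit.)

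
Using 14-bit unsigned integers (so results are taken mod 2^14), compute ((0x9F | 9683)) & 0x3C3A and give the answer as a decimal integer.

9242

0x9F = 00000010011111
9683 = 10010111010011
→ | → 10010111011111 = 9695
0x3C3A = 11110000111010
→ & → 10010000011010 = 9242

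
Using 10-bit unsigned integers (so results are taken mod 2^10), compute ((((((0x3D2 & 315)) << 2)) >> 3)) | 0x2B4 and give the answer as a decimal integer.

701

0x3D2 = 1111010010
315 = 0100111011
→ & → 0100010010 = 274
→ << 2 (mod 2^10) → 0001001000 = 72
→ >> 3 → 0000001001 = 9
0x2B4 = 1010110100
→ | → 1010111101 = 701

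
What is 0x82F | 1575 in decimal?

0x82F = 100000101111
1575 = 011000100111
 OR → 111000101111 = 3631

3631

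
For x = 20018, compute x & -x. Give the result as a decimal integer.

x = 100111000110010 = 20018
-x (two's complement) = …011000111001110
AND   = 000000000000010 = 2
(x & -x isolates the lowest set bit of x.)

2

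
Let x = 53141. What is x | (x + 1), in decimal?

53143

x = 1100111110010101 = 53141
x + 1 = 1100111110010110
OR    = 1100111110010111 = 53143
(x | (x + 1) sets the lowest cleared bit.)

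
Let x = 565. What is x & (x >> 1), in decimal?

16

x = 1000110101 = 565
x>>1 = 0100011010
AND  = 0000010000 = 16
(x & (x >> 1) has a 1 wherever x has two consecutive 1 bits.)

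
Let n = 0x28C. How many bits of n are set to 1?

0x28C = 1010001100
Count the 1s: 1 + 1 + 1 + 1 = 4

4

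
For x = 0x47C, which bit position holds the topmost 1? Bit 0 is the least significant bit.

0x47C = 10001111100
The topmost 1 is at position 10 (since 2^10 = 1024 ≤ 1148 < 2048).

10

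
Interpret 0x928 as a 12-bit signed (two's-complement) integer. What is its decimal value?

-1752

pattern = 100100101000 (MSB is 1 ⇒ negative)
Invert: 011011010111, add 1 → 011011011000 = 1752, so the value is -1752.
(Equivalently: 2344 - 2^12 = 2344 - 4096 = -1752.)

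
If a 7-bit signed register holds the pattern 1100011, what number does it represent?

-29

pattern = 1100011 (MSB is 1 ⇒ negative)
Invert: 0011100, add 1 → 0011101 = 29, so the value is -29.
(Equivalently: 99 - 2^7 = 99 - 128 = -29.)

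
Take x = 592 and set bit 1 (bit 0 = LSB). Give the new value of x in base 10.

594

x = 01001010000
bit 1 is currently 0; set it via x | (1 << 1) = x | 2
→ 01001010010 = 594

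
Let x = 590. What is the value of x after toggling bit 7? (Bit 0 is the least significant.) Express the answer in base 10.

718

x = 1001001110
bit 7 is currently 0; toggle it via x ^ (1 << 7) = x ^ 128
→ 1011001110 = 718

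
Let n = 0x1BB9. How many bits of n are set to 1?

9

0x1BB9 = 1101110111001
Count the 1s: 1 + 1 + 1 + 1 + 1 + 1 + 1 + 1 + 1 = 9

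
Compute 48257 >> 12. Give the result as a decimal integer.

11

48257 = 1011110010000001
shift right by 12 → 0000000000001011 = 11
(equivalently, floor(48257 / 4096))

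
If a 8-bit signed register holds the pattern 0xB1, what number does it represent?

pattern = 10110001 (MSB is 1 ⇒ negative)
Invert: 01001110, add 1 → 01001111 = 79, so the value is -79.
(Equivalently: 177 - 2^8 = 177 - 256 = -79.)

-79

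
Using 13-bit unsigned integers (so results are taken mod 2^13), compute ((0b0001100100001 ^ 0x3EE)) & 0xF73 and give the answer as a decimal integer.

67

0b0001100100001 = 0001100100001
0x3EE = 0001111101110
→ ^ → 0000011001111 = 207
0xF73 = 0111101110011
→ & → 0000001000011 = 67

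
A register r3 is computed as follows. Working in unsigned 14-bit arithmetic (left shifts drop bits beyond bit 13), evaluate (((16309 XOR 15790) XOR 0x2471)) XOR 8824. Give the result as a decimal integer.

16309 = 11111110110101
15790 = 11110110101110
→ XOR → 00001000011011 = 539
0x2471 = 10010001110001
→ XOR → 10011001101010 = 9834
8824 = 10001001111000
→ XOR → 00010000010010 = 1042

1042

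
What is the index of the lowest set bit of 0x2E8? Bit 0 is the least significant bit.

3

0x2E8 = 1011101000
Trailing zeros: 3, so the lowest set bit is bit 3 (value 8).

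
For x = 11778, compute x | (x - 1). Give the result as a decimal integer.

x = 10111000000010 = 11778
x - 1 = 10111000000001
OR    = 10111000000011 = 11779
(x | (x - 1) sets all bits below the lowest set bit.)

11779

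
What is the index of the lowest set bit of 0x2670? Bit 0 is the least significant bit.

0x2670 = 10011001110000
Trailing zeros: 4, so the lowest set bit is bit 4 (value 16).

4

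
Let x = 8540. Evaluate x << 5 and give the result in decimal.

8540 = 0000010000101011100
shift left by 5 → 1000010101110000000 = 273280
(equivalently, 8540 × 2^5 = 8540 × 32)

273280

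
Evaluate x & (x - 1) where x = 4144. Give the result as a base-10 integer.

4128

x = 1000000110000 = 4144
x - 1 = 1000000101111
AND   = 1000000100000 = 4128
(x & (x - 1) clears the lowest set bit of x.)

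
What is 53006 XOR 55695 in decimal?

5761

53006 = 1100111100001110
55695 = 1101100110001111
XOR → 0001011010000001 = 5761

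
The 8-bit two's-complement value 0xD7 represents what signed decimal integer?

-41

pattern = 11010111 (MSB is 1 ⇒ negative)
Invert: 00101000, add 1 → 00101001 = 41, so the value is -41.
(Equivalently: 215 - 2^8 = 215 - 256 = -41.)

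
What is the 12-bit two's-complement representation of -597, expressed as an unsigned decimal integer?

597 in 12 bits: 001001010101
Invert: 110110101010
Add 1:  110110101011 = 3499
(Check: 2^12 - 597 = 4096 - 597 = 3499.)

3499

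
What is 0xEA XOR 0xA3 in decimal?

0xEA = 11101010
0xA3 = 10100011
XOR → 01001001 = 73

73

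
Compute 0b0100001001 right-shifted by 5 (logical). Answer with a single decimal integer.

8

x = 100001001
shift right by 5 → 000001000 = 8
(equivalently, floor(265 / 32))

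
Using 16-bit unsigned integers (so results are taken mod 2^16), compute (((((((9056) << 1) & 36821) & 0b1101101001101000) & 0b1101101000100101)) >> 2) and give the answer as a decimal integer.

128

9056 = 0010001101100000
→ << 1 (mod 2^16) → 0100011011000000 = 18112
36821 = 1000111111010101
→ & → 0000011011000000 = 1728
0b1101101001101000 = 1101101001101000
→ & → 0000001001000000 = 576
0b1101101000100101 = 1101101000100101
→ & → 0000001000000000 = 512
→ >> 2 → 0000000010000000 = 128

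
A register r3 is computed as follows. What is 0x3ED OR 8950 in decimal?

0x3ED = 00001111101101
8950 = 10001011110110
 OR → 10001111111111 = 9215

9215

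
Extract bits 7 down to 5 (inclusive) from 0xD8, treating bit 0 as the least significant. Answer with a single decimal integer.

v = 11011000
Shift right by 5: 110
Mask low 3 bits: 110 = 6

6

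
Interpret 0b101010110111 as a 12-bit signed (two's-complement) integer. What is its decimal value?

pattern = 101010110111 (MSB is 1 ⇒ negative)
Invert: 010101001000, add 1 → 010101001001 = 1353, so the value is -1353.
(Equivalently: 2743 - 2^12 = 2743 - 4096 = -1353.)

-1353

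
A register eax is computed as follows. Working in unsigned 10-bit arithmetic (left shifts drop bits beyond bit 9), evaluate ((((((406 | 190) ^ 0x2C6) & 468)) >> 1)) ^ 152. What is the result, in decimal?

406 = 0110010110
190 = 0010111110
→ | → 0110111110 = 446
0x2C6 = 1011000110
→ ^ → 1101111000 = 888
468 = 0111010100
→ & → 0101010000 = 336
→ >> 1 → 0010101000 = 168
152 = 0010011000
→ ^ → 0000110000 = 48

48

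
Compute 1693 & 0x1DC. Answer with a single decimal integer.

1693 = 11010011101
0x1DC = 00111011100
AND → 00010011100 = 156

156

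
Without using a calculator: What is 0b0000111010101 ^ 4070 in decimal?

3635

a = 000111010101
4070 = 111111100110
XOR → 111000110011 = 3635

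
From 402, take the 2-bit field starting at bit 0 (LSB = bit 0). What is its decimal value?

v = 110010010
Shift right by 0: 110010010
Mask low 2 bits: 10 = 2

2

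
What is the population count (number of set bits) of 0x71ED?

0x71ED = 111000111101101
Count the 1s: 1 + 1 + 1 + 1 + 1 + 1 + 1 + 1 + 1 + 1 = 10

10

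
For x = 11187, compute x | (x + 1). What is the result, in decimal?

x = 10101110110011 = 11187
x + 1 = 10101110110100
OR    = 10101110110111 = 11191
(x | (x + 1) sets the lowest cleared bit.)

11191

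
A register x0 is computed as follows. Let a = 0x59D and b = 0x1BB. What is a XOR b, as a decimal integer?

0x59D = 10110011101
0x1BB = 00110111011
XOR → 10000100110 = 1062

1062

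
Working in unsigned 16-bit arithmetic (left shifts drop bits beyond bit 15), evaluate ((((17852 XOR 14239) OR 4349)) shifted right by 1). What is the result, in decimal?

17852 = 0100010110111100
14239 = 0011011110011111
→ XOR → 0111001000100011 = 29219
4349 = 0001000011111101
→ OR → 0111001011111111 = 29439
→ shifted right by 1 → 0011100101111111 = 14719

14719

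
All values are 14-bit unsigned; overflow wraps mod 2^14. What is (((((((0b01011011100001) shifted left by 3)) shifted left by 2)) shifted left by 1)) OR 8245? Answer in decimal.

0b01011011100001 = 01011011100001
→ shifted left by 3 (mod 2^14) → 11011100001000 = 14088
→ shifted left by 2 (mod 2^14) → 01110000100000 = 7200
→ shifted left by 1 (mod 2^14) → 11100001000000 = 14400
8245 = 10000000110101
→ OR → 11100001110101 = 14453

14453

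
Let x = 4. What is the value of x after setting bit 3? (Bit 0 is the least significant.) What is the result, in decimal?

12

x = 00000100
bit 3 is currently 0; set it via x | (1 << 3) = x | 8
→ 00001100 = 12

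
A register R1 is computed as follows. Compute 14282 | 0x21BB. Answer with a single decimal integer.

14331

14282 = 11011111001010
0x21BB = 10000110111011
 OR → 11011111111011 = 14331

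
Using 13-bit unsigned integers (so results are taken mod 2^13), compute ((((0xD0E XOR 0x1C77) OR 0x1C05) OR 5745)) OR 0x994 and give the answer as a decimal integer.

8189

0xD0E = 0110100001110
0x1C77 = 1110001110111
→ XOR → 1000101111001 = 4473
0x1C05 = 1110000000101
→ OR → 1110101111101 = 7549
5745 = 1011001110001
→ OR → 1111101111101 = 8061
0x994 = 0100110010100
→ OR → 1111111111101 = 8189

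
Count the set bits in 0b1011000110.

5

n = 1011000110
Count the 1s: 1 + 1 + 1 + 1 + 1 = 5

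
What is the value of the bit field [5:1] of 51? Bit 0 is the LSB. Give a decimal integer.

v = 000000110011
Shift right by 1: 00000011001
Mask low 5 bits: 11001 = 25

25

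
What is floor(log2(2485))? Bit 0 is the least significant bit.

2485 = 100110110101
The topmost 1 is at position 11 (since 2^11 = 2048 ≤ 2485 < 4096).

11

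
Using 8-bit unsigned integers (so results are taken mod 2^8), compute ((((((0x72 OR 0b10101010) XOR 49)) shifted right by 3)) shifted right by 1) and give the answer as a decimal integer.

12

0x72 = 01110010
0b10101010 = 10101010
→ OR → 11111010 = 250
49 = 00110001
→ XOR → 11001011 = 203
→ shifted right by 3 → 00011001 = 25
→ shifted right by 1 → 00001100 = 12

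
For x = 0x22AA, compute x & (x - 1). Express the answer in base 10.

x = 10001010101010 = 8874
x - 1 = 10001010101001
AND   = 10001010101000 = 8872
(x & (x - 1) clears the lowest set bit of x.)

8872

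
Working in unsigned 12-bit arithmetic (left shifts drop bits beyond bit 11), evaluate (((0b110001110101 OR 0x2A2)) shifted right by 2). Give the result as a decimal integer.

957

0b110001110101 = 110001110101
0x2A2 = 001010100010
→ OR → 111011110111 = 3831
→ shifted right by 2 → 001110111101 = 957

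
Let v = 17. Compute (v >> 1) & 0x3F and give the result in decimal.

v = 00010001
Shift right by 1: 0001000
Mask low 6 bits: 001000 = 8

8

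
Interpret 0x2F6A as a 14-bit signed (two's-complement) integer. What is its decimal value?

pattern = 10111101101010 (MSB is 1 ⇒ negative)
Invert: 01000010010101, add 1 → 01000010010110 = 4246, so the value is -4246.
(Equivalently: 12138 - 2^14 = 12138 - 16384 = -4246.)

-4246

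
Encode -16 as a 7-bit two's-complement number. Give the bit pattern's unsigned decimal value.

112

16 in 7 bits: 0010000
Invert: 1101111
Add 1:  1110000 = 112
(Check: 2^7 - 16 = 128 - 16 = 112.)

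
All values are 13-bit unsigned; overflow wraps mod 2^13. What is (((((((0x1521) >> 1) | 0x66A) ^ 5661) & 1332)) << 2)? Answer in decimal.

144

0x1521 = 1010100100001
→ >> 1 → 0101010010000 = 2704
0x66A = 0011001101010
→ | → 0111011111010 = 3834
5661 = 1011000011101
→ ^ → 1100011100111 = 6375
1332 = 0010100110100
→ & → 0000000100100 = 36
→ << 2 (mod 2^13) → 0000010010000 = 144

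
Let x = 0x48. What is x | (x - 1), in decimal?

x = 1001000 = 72
x - 1 = 1000111
OR    = 1001111 = 79
(x | (x - 1) sets all bits below the lowest set bit.)

79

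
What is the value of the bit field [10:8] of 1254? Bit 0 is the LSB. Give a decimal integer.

4

v = 00010011100110
Shift right by 8: 000100
Mask low 3 bits: 100 = 4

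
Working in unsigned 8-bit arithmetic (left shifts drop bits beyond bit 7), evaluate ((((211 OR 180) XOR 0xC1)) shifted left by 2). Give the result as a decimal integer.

211 = 11010011
180 = 10110100
→ OR → 11110111 = 247
0xC1 = 11000001
→ XOR → 00110110 = 54
→ shifted left by 2 (mod 2^8) → 11011000 = 216

216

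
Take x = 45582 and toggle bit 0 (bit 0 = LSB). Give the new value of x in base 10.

45583

x = 1011001000001110
bit 0 is currently 0; toggle it via x ^ (1 << 0) = x ^ 1
→ 1011001000001111 = 45583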